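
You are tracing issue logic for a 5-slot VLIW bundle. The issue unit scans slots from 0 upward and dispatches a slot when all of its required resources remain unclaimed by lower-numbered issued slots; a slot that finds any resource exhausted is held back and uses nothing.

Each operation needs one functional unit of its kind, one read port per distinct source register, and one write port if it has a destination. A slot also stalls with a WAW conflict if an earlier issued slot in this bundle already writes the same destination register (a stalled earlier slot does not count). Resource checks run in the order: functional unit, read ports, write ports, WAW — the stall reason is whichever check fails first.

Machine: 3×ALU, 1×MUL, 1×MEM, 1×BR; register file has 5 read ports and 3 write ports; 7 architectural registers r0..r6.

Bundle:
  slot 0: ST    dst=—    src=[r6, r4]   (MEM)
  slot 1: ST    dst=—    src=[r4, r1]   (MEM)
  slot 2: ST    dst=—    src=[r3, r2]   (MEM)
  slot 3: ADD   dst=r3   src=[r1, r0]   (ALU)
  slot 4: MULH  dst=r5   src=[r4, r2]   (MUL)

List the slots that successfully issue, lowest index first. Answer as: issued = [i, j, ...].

issued = [0, 3]

[0] MEM needs rd=2 wr=0: ok; after: ALU=3 MUL=1 MEM=0 BR=1, R=3, W=3
[1] MEM needs rd=2 wr=0: FU; after: ALU=3 MUL=1 MEM=0 BR=1, R=3, W=3
[2] MEM needs rd=2 wr=0: FU; after: ALU=3 MUL=1 MEM=0 BR=1, R=3, W=3
[3] ALU needs rd=2 wr=1: ok; after: ALU=2 MUL=1 MEM=0 BR=1, R=1, W=2
[4] MUL needs rd=2 wr=1: RD_PORT; after: ALU=2 MUL=1 MEM=0 BR=1, R=1, W=2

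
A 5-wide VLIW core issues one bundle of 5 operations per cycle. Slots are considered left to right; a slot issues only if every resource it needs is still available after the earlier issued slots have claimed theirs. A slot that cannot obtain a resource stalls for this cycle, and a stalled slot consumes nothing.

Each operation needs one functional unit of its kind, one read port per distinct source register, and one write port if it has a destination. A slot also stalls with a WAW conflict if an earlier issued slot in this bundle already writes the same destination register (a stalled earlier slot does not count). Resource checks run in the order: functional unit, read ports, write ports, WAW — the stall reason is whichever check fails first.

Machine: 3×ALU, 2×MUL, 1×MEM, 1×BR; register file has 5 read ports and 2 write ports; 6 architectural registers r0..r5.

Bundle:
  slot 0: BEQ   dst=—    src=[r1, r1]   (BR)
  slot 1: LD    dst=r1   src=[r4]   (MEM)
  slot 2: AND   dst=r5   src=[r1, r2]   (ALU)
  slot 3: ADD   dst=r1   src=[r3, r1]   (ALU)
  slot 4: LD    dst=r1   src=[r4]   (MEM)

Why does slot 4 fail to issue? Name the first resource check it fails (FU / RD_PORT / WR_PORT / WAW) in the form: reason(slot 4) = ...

reason(slot 4) = FU

#0 BR src=r1,r1 dispatched  <A:3 Mu:2 Ld:1 B:0 rd:4 wr:2>
#1 MEM src=r4 dispatched  <A:3 Mu:2 Ld:0 B:0 rd:3 wr:1>
#2 ALU src=r1,r2 dispatched  <A:2 Mu:2 Ld:0 B:0 rd:1 wr:0>
#3 ALU src=r3,r1 held:RD_PORT  <A:2 Mu:2 Ld:0 B:0 rd:1 wr:0>
#4 MEM src=r4 held:FU  <A:2 Mu:2 Ld:0 B:0 rd:1 wr:0>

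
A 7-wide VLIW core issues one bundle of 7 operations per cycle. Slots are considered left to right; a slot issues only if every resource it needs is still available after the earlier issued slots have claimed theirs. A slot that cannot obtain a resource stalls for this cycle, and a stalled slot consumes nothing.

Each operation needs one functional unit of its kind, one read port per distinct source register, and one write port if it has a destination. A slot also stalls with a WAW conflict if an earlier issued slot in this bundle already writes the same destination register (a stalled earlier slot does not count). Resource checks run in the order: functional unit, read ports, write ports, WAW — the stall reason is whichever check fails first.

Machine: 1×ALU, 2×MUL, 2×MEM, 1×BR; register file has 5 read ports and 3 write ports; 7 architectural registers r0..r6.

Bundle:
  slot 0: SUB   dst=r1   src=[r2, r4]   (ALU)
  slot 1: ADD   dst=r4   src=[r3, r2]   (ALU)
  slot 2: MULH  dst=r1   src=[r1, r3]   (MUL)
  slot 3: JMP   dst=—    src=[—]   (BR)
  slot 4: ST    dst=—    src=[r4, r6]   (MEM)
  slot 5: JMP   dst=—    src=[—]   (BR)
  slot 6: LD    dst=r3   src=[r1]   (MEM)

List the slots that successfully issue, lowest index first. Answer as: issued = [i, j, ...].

issued = [0, 3, 4, 6]

(0) want 1×ALU +2rd +1wr — yes → AL0|MU2|ME2|BR1|rd3|wr2
(1) want 1×ALU +2rd +1wr — FU → AL0|MU2|ME2|BR1|rd3|wr2
(2) want 1×MUL +2rd +1wr — WAW → AL0|MU2|ME2|BR1|rd3|wr2
(3) want 1×BR +0rd +0wr — yes → AL0|MU2|ME2|BR0|rd3|wr2
(4) want 1×MEM +2rd +0wr — yes → AL0|MU2|ME1|BR0|rd1|wr2
(5) want 1×BR +0rd +0wr — FU → AL0|MU2|ME1|BR0|rd1|wr2
(6) want 1×MEM +1rd +1wr — yes → AL0|MU2|ME0|BR0|rd0|wr1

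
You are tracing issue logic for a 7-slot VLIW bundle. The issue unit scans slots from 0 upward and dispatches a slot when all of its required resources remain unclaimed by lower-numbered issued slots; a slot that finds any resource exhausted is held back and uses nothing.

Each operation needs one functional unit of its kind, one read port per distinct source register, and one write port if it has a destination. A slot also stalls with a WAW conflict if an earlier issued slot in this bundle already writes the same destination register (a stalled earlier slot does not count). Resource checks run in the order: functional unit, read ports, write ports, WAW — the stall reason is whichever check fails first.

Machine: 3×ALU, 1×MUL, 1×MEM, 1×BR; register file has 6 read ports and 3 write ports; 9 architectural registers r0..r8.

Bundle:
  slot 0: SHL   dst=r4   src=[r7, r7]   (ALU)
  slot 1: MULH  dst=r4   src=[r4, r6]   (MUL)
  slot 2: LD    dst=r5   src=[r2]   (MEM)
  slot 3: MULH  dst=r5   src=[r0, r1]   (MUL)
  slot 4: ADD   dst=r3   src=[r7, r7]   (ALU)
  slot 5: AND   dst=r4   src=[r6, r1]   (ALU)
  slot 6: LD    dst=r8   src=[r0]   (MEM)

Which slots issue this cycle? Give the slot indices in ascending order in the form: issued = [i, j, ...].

[0] ALU needs rd=1 wr=1: ok; after: ALU=2 MUL=1 MEM=1 BR=1, R=5, W=2
[1] MUL needs rd=2 wr=1: WAW; after: ALU=2 MUL=1 MEM=1 BR=1, R=5, W=2
[2] MEM needs rd=1 wr=1: ok; after: ALU=2 MUL=1 MEM=0 BR=1, R=4, W=1
[3] MUL needs rd=2 wr=1: WAW; after: ALU=2 MUL=1 MEM=0 BR=1, R=4, W=1
[4] ALU needs rd=1 wr=1: ok; after: ALU=1 MUL=1 MEM=0 BR=1, R=3, W=0
[5] ALU needs rd=2 wr=1: WR_PORT; after: ALU=1 MUL=1 MEM=0 BR=1, R=3, W=0
[6] MEM needs rd=1 wr=1: FU; after: ALU=1 MUL=1 MEM=0 BR=1, R=3, W=0

issued = [0, 2, 4]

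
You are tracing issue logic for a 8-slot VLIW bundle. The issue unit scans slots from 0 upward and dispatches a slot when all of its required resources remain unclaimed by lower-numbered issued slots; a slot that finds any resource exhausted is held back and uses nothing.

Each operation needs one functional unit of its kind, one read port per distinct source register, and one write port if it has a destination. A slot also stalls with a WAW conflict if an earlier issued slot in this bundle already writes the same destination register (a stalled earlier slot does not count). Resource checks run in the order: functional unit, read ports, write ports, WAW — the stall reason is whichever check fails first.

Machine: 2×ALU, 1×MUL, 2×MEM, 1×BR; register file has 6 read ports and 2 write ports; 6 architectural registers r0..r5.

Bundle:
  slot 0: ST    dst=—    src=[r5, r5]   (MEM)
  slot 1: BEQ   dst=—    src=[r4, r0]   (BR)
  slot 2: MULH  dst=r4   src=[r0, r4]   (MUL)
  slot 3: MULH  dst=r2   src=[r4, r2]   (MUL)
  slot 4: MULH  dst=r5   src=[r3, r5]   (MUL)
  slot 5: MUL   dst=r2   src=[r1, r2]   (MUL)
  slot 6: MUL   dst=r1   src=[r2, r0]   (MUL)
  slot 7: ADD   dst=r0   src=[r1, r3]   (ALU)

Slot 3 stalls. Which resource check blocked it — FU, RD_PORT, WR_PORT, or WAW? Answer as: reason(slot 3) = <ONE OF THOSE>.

  0. MEM ⇒ go  {2A/1Mu/1Ld/1B | 5r 2w}
  1. BR ⇒ go  {2A/1Mu/1Ld/0B | 3r 2w}
  2. MUL→r4 ⇒ go  {2A/0Mu/1Ld/0B | 1r 1w}
  3. MUL→r2 ⇒ no(FU)  {2A/0Mu/1Ld/0B | 1r 1w}
  4. MUL→r5 ⇒ no(FU)  {2A/0Mu/1Ld/0B | 1r 1w}
  5. MUL→r2 ⇒ no(FU)  {2A/0Mu/1Ld/0B | 1r 1w}
  6. MUL→r1 ⇒ no(FU)  {2A/0Mu/1Ld/0B | 1r 1w}
  7. ALU→r0 ⇒ no(RD_PORT)  {2A/0Mu/1Ld/0B | 1r 1w}

reason(slot 3) = FU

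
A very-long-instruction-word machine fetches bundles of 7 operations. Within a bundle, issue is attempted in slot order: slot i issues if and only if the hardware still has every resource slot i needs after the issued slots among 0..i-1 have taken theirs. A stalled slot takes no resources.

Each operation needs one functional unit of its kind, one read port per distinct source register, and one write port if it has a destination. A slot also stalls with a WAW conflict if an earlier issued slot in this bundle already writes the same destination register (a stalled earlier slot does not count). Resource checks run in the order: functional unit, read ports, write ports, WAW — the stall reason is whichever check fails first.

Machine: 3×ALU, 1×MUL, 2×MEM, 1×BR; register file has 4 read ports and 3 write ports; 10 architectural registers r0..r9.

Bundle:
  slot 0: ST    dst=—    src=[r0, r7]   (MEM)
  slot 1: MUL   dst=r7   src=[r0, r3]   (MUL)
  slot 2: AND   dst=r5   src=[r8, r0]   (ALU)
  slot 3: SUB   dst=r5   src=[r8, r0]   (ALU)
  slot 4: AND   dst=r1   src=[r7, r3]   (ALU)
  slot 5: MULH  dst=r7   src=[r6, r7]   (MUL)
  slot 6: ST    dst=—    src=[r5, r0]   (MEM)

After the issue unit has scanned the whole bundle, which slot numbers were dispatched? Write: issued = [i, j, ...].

  0. MEM ⇒ go  {3A/1Mu/1Ld/1B | 2r 3w}
  1. MUL→r7 ⇒ go  {3A/0Mu/1Ld/1B | 0r 2w}
  2. ALU→r5 ⇒ no(RD_PORT)  {3A/0Mu/1Ld/1B | 0r 2w}
  3. ALU→r5 ⇒ no(RD_PORT)  {3A/0Mu/1Ld/1B | 0r 2w}
  4. ALU→r1 ⇒ no(RD_PORT)  {3A/0Mu/1Ld/1B | 0r 2w}
  5. MUL→r7 ⇒ no(FU)  {3A/0Mu/1Ld/1B | 0r 2w}
  6. MEM ⇒ no(RD_PORT)  {3A/0Mu/1Ld/1B | 0r 2w}

issued = [0, 1]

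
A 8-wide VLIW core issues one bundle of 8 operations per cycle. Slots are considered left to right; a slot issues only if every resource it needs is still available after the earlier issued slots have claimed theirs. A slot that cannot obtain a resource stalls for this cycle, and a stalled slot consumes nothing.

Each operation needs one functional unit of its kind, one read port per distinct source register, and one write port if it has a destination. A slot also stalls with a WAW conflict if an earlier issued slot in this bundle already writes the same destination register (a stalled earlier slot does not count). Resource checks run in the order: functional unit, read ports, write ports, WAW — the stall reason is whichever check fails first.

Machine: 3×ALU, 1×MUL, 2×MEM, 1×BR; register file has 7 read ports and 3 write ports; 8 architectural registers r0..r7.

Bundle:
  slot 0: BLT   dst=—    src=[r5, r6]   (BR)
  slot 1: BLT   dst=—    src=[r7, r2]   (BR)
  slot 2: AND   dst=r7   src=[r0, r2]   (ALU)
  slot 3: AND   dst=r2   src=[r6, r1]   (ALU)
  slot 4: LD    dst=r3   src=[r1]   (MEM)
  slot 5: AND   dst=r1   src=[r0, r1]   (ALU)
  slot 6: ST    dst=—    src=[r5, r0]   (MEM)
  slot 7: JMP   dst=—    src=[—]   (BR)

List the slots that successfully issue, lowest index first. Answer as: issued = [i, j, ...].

issued = [0, 2, 3, 4]

slot 0 (BR): ISSUE — free A3,Mu1,Ld2,B0 rp5 wp3
slot 1 (BR): stall FU — free A3,Mu1,Ld2,B0 rp5 wp3
slot 2 (ALU): ISSUE — free A2,Mu1,Ld2,B0 rp3 wp2
slot 3 (ALU): ISSUE — free A1,Mu1,Ld2,B0 rp1 wp1
slot 4 (MEM): ISSUE — free A1,Mu1,Ld1,B0 rp0 wp0
slot 5 (ALU): stall RD_PORT — free A1,Mu1,Ld1,B0 rp0 wp0
slot 6 (MEM): stall RD_PORT — free A1,Mu1,Ld1,B0 rp0 wp0
slot 7 (BR): stall FU — free A1,Mu1,Ld1,B0 rp0 wp0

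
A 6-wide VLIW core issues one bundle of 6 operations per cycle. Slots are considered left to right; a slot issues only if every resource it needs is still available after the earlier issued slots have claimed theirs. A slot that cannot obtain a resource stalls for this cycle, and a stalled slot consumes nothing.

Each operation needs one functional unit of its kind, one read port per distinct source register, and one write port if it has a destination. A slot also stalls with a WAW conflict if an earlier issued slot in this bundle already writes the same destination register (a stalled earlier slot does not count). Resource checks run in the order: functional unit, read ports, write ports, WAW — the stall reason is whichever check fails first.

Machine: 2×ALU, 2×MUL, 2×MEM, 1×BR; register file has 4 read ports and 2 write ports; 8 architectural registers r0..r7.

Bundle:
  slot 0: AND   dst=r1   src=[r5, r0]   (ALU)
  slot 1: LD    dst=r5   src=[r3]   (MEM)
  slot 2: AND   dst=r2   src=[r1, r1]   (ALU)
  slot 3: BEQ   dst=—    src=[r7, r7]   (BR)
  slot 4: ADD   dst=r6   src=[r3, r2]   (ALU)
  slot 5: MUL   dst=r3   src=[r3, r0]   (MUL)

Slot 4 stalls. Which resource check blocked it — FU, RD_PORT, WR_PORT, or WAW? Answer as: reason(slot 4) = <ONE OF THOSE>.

  0. ALU→r1 ⇒ go  {1A/2Mu/2Ld/1B | 2r 1w}
  1. MEM→r5 ⇒ go  {1A/2Mu/1Ld/1B | 1r 0w}
  2. ALU→r2 ⇒ no(WR_PORT)  {1A/2Mu/1Ld/1B | 1r 0w}
  3. BR ⇒ go  {1A/2Mu/1Ld/0B | 0r 0w}
  4. ALU→r6 ⇒ no(RD_PORT)  {1A/2Mu/1Ld/0B | 0r 0w}
  5. MUL→r3 ⇒ no(RD_PORT)  {1A/2Mu/1Ld/0B | 0r 0w}

reason(slot 4) = RD_PORT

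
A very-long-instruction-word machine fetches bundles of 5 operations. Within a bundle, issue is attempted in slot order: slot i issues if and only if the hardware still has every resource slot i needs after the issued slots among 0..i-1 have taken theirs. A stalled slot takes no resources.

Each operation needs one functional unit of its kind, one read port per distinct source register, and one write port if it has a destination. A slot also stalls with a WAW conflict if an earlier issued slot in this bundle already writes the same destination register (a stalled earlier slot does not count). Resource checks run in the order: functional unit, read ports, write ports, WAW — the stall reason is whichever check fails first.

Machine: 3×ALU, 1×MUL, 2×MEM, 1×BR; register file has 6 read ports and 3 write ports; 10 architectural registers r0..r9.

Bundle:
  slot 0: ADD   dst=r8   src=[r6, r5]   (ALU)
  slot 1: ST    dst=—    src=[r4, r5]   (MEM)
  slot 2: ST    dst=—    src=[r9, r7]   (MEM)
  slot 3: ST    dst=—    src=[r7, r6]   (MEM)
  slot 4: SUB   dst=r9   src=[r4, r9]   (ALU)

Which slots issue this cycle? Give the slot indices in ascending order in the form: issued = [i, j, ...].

slot 0 (ALU): ISSUE — free A2,Mu1,Ld2,B1 rp4 wp2
slot 1 (MEM): ISSUE — free A2,Mu1,Ld1,B1 rp2 wp2
slot 2 (MEM): ISSUE — free A2,Mu1,Ld0,B1 rp0 wp2
slot 3 (MEM): stall FU — free A2,Mu1,Ld0,B1 rp0 wp2
slot 4 (ALU): stall RD_PORT — free A2,Mu1,Ld0,B1 rp0 wp2

issued = [0, 1, 2]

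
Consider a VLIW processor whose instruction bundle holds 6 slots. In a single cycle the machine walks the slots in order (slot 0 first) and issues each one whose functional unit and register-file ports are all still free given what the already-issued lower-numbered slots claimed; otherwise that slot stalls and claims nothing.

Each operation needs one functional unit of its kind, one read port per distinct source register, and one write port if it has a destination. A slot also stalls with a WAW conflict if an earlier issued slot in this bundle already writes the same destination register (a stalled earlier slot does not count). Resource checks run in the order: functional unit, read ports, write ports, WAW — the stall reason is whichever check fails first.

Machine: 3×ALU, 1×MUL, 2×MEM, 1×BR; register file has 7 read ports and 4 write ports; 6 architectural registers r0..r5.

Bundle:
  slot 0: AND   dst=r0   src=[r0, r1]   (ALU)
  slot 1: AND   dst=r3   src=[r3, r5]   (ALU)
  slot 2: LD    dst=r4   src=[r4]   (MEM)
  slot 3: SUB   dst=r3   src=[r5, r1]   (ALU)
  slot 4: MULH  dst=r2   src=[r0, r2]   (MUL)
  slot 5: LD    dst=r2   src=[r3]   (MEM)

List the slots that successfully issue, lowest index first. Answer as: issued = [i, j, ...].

issued = [0, 1, 2, 4]

slot 0 (ALU): ISSUE — free A2,Mu1,Ld2,B1 rp5 wp3
slot 1 (ALU): ISSUE — free A1,Mu1,Ld2,B1 rp3 wp2
slot 2 (MEM): ISSUE — free A1,Mu1,Ld1,B1 rp2 wp1
slot 3 (ALU): stall WAW — free A1,Mu1,Ld1,B1 rp2 wp1
slot 4 (MUL): ISSUE — free A1,Mu0,Ld1,B1 rp0 wp0
slot 5 (MEM): stall RD_PORT — free A1,Mu0,Ld1,B1 rp0 wp0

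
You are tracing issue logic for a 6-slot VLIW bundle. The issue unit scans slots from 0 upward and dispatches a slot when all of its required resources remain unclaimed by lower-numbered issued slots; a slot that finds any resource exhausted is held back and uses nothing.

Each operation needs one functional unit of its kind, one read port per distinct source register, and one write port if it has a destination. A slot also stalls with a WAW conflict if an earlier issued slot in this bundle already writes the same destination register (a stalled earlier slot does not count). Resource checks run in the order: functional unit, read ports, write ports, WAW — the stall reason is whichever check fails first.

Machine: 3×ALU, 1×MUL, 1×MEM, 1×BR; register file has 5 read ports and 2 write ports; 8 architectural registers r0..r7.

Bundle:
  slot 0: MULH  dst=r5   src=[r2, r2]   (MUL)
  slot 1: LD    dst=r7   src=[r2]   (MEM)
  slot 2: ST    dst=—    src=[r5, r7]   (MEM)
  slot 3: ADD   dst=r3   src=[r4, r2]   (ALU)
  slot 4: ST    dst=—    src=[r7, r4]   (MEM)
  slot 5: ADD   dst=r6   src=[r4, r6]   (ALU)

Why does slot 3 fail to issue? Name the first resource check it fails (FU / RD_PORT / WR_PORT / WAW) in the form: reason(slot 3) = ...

reason(slot 3) = WR_PORT

[0] MUL needs rd=1 wr=1: ok; after: ALU=3 MUL=0 MEM=1 BR=1, R=4, W=1
[1] MEM needs rd=1 wr=1: ok; after: ALU=3 MUL=0 MEM=0 BR=1, R=3, W=0
[2] MEM needs rd=2 wr=0: FU; after: ALU=3 MUL=0 MEM=0 BR=1, R=3, W=0
[3] ALU needs rd=2 wr=1: WR_PORT; after: ALU=3 MUL=0 MEM=0 BR=1, R=3, W=0
[4] MEM needs rd=2 wr=0: FU; after: ALU=3 MUL=0 MEM=0 BR=1, R=3, W=0
[5] ALU needs rd=2 wr=1: WR_PORT; after: ALU=3 MUL=0 MEM=0 BR=1, R=3, W=0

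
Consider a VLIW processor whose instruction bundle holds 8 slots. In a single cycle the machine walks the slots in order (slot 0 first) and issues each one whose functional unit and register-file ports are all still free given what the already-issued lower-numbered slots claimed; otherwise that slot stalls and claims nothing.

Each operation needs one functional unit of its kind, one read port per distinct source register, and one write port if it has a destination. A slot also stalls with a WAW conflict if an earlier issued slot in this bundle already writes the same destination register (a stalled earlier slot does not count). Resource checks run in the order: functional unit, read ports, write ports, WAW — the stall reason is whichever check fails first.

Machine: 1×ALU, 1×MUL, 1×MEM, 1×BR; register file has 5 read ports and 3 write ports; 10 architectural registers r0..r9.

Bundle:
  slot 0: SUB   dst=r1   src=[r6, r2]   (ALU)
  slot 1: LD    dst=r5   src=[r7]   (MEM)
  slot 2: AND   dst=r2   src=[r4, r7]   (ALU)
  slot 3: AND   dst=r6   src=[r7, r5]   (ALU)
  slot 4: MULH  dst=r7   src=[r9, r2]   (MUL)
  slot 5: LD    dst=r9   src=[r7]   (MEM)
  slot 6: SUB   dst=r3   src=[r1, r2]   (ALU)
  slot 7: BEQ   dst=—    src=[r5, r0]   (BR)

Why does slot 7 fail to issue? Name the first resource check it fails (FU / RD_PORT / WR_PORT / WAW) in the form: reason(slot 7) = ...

[0] ALU needs rd=2 wr=1: ok; after: ALU=0 MUL=1 MEM=1 BR=1, R=3, W=2
[1] MEM needs rd=1 wr=1: ok; after: ALU=0 MUL=1 MEM=0 BR=1, R=2, W=1
[2] ALU needs rd=2 wr=1: FU; after: ALU=0 MUL=1 MEM=0 BR=1, R=2, W=1
[3] ALU needs rd=2 wr=1: FU; after: ALU=0 MUL=1 MEM=0 BR=1, R=2, W=1
[4] MUL needs rd=2 wr=1: ok; after: ALU=0 MUL=0 MEM=0 BR=1, R=0, W=0
[5] MEM needs rd=1 wr=1: FU; after: ALU=0 MUL=0 MEM=0 BR=1, R=0, W=0
[6] ALU needs rd=2 wr=1: FU; after: ALU=0 MUL=0 MEM=0 BR=1, R=0, W=0
[7] BR needs rd=2 wr=0: RD_PORT; after: ALU=0 MUL=0 MEM=0 BR=1, R=0, W=0

reason(slot 7) = RD_PORT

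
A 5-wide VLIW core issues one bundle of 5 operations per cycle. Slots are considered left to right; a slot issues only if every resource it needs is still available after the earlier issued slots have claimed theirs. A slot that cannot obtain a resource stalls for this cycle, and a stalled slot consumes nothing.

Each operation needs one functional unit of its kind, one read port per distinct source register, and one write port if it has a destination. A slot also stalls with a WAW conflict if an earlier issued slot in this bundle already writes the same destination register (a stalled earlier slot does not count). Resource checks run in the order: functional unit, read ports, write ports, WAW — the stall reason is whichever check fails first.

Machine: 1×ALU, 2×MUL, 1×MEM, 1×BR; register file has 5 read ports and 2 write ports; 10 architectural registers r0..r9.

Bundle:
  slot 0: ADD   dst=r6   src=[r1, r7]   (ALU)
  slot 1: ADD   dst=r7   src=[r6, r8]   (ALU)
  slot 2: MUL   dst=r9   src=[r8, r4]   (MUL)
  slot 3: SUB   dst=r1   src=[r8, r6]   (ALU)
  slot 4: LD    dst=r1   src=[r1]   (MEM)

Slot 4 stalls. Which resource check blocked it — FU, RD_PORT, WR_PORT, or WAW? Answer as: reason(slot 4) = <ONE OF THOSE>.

#0 ALU src=r1,r7 dispatched  <A:0 Mu:2 Ld:1 B:1 rd:3 wr:1>
#1 ALU src=r6,r8 held:FU  <A:0 Mu:2 Ld:1 B:1 rd:3 wr:1>
#2 MUL src=r8,r4 dispatched  <A:0 Mu:1 Ld:1 B:1 rd:1 wr:0>
#3 ALU src=r8,r6 held:FU  <A:0 Mu:1 Ld:1 B:1 rd:1 wr:0>
#4 MEM src=r1 held:WR_PORT  <A:0 Mu:1 Ld:1 B:1 rd:1 wr:0>

reason(slot 4) = WR_PORT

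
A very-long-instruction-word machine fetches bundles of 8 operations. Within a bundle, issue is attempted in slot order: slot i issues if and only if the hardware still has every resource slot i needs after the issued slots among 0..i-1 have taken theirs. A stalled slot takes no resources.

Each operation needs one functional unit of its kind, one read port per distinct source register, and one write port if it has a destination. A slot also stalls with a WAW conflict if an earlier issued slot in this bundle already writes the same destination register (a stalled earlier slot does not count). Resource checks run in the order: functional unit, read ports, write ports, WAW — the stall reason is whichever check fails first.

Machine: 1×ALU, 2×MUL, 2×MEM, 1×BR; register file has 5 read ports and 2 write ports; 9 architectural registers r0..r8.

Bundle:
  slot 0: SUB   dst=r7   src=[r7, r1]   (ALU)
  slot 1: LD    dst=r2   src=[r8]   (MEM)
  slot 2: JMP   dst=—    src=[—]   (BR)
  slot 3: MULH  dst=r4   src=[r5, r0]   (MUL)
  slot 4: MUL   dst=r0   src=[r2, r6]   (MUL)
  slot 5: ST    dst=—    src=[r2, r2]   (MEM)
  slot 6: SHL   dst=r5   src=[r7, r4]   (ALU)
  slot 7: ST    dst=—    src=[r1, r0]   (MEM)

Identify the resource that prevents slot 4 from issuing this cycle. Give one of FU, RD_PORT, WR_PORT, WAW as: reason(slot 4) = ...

[0] ALU needs rd=2 wr=1: ok; after: ALU=0 MUL=2 MEM=2 BR=1, R=3, W=1
[1] MEM needs rd=1 wr=1: ok; after: ALU=0 MUL=2 MEM=1 BR=1, R=2, W=0
[2] BR needs rd=0 wr=0: ok; after: ALU=0 MUL=2 MEM=1 BR=0, R=2, W=0
[3] MUL needs rd=2 wr=1: WR_PORT; after: ALU=0 MUL=2 MEM=1 BR=0, R=2, W=0
[4] MUL needs rd=2 wr=1: WR_PORT; after: ALU=0 MUL=2 MEM=1 BR=0, R=2, W=0
[5] MEM needs rd=1 wr=0: ok; after: ALU=0 MUL=2 MEM=0 BR=0, R=1, W=0
[6] ALU needs rd=2 wr=1: FU; after: ALU=0 MUL=2 MEM=0 BR=0, R=1, W=0
[7] MEM needs rd=2 wr=0: FU; after: ALU=0 MUL=2 MEM=0 BR=0, R=1, W=0

reason(slot 4) = WR_PORT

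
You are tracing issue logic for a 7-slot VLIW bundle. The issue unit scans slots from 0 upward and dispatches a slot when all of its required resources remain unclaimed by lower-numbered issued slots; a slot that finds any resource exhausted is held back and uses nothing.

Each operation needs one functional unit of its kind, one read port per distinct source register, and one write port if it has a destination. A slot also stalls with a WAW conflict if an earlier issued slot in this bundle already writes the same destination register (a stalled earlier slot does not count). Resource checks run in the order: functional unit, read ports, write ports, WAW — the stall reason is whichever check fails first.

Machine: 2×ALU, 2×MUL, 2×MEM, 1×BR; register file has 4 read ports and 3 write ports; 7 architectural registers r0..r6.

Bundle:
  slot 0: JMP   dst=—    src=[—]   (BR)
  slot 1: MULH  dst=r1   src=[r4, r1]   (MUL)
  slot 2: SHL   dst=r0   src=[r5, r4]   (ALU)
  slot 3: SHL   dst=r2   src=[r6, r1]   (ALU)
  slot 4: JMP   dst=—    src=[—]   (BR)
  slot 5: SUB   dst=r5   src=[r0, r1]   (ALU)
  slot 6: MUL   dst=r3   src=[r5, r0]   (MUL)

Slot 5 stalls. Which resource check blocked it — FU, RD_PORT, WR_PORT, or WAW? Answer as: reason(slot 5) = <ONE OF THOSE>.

#0 BR src=- dispatched  <A:2 Mu:2 Ld:2 B:0 rd:4 wr:3>
#1 MUL src=r4,r1 dispatched  <A:2 Mu:1 Ld:2 B:0 rd:2 wr:2>
#2 ALU src=r5,r4 dispatched  <A:1 Mu:1 Ld:2 B:0 rd:0 wr:1>
#3 ALU src=r6,r1 held:RD_PORT  <A:1 Mu:1 Ld:2 B:0 rd:0 wr:1>
#4 BR src=- held:FU  <A:1 Mu:1 Ld:2 B:0 rd:0 wr:1>
#5 ALU src=r0,r1 held:RD_PORT  <A:1 Mu:1 Ld:2 B:0 rd:0 wr:1>
#6 MUL src=r5,r0 held:RD_PORT  <A:1 Mu:1 Ld:2 B:0 rd:0 wr:1>

reason(slot 5) = RD_PORT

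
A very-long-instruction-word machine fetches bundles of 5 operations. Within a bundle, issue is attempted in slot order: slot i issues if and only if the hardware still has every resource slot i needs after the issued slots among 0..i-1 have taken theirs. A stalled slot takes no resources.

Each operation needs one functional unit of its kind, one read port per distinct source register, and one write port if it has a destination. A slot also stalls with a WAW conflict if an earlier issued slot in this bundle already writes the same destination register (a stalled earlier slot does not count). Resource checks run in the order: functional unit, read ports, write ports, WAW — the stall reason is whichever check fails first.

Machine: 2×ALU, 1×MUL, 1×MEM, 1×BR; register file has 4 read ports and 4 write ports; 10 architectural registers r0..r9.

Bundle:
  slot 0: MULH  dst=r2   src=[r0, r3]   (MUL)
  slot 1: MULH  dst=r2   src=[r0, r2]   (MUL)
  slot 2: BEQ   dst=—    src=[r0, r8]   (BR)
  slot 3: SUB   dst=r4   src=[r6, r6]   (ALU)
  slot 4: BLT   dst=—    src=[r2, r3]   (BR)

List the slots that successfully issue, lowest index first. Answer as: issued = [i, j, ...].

issued = [0, 2]

  0. MUL→r2 ⇒ go  {2A/0Mu/1Ld/1B | 2r 3w}
  1. MUL→r2 ⇒ no(FU)  {2A/0Mu/1Ld/1B | 2r 3w}
  2. BR ⇒ go  {2A/0Mu/1Ld/0B | 0r 3w}
  3. ALU→r4 ⇒ no(RD_PORT)  {2A/0Mu/1Ld/0B | 0r 3w}
  4. BR ⇒ no(FU)  {2A/0Mu/1Ld/0B | 0r 3w}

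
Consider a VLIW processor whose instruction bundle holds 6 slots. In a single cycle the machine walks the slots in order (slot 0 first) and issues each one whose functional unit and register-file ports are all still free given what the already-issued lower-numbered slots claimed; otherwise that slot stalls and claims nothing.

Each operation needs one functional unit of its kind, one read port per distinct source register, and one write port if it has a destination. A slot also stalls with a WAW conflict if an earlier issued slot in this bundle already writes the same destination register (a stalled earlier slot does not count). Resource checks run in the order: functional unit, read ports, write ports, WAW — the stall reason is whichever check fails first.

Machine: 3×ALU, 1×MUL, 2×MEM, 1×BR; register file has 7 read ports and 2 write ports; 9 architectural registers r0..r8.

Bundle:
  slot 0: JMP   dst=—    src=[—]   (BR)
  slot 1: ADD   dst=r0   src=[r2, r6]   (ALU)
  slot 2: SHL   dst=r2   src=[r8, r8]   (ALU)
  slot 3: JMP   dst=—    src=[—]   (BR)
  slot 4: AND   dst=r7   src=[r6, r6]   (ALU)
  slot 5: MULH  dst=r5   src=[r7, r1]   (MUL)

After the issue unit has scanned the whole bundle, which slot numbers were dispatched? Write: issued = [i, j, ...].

issued = [0, 1, 2]

[0] BR needs rd=0 wr=0: ok; after: ALU=3 MUL=1 MEM=2 BR=0, R=7, W=2
[1] ALU needs rd=2 wr=1: ok; after: ALU=2 MUL=1 MEM=2 BR=0, R=5, W=1
[2] ALU needs rd=1 wr=1: ok; after: ALU=1 MUL=1 MEM=2 BR=0, R=4, W=0
[3] BR needs rd=0 wr=0: FU; after: ALU=1 MUL=1 MEM=2 BR=0, R=4, W=0
[4] ALU needs rd=1 wr=1: WR_PORT; after: ALU=1 MUL=1 MEM=2 BR=0, R=4, W=0
[5] MUL needs rd=2 wr=1: WR_PORT; after: ALU=1 MUL=1 MEM=2 BR=0, R=4, W=0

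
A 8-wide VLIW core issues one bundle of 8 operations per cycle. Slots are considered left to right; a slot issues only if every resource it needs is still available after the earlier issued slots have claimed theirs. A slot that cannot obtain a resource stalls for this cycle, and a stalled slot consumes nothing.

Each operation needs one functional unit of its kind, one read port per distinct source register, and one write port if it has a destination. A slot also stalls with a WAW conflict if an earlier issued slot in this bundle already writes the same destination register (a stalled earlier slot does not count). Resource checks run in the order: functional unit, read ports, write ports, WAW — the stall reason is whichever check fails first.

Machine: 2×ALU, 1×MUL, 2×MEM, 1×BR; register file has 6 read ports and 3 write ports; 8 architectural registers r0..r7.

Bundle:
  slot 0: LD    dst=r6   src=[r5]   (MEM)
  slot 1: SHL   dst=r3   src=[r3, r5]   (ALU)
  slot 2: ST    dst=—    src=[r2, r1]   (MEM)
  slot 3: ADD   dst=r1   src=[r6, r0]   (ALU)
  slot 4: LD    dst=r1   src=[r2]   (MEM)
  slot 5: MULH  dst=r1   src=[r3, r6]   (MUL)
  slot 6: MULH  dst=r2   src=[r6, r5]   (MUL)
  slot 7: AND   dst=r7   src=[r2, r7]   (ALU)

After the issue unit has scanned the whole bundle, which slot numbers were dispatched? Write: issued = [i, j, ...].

issued = [0, 1, 2]

[0] MEM needs rd=1 wr=1: ok; after: ALU=2 MUL=1 MEM=1 BR=1, R=5, W=2
[1] ALU needs rd=2 wr=1: ok; after: ALU=1 MUL=1 MEM=1 BR=1, R=3, W=1
[2] MEM needs rd=2 wr=0: ok; after: ALU=1 MUL=1 MEM=0 BR=1, R=1, W=1
[3] ALU needs rd=2 wr=1: RD_PORT; after: ALU=1 MUL=1 MEM=0 BR=1, R=1, W=1
[4] MEM needs rd=1 wr=1: FU; after: ALU=1 MUL=1 MEM=0 BR=1, R=1, W=1
[5] MUL needs rd=2 wr=1: RD_PORT; after: ALU=1 MUL=1 MEM=0 BR=1, R=1, W=1
[6] MUL needs rd=2 wr=1: RD_PORT; after: ALU=1 MUL=1 MEM=0 BR=1, R=1, W=1
[7] ALU needs rd=2 wr=1: RD_PORT; after: ALU=1 MUL=1 MEM=0 BR=1, R=1, W=1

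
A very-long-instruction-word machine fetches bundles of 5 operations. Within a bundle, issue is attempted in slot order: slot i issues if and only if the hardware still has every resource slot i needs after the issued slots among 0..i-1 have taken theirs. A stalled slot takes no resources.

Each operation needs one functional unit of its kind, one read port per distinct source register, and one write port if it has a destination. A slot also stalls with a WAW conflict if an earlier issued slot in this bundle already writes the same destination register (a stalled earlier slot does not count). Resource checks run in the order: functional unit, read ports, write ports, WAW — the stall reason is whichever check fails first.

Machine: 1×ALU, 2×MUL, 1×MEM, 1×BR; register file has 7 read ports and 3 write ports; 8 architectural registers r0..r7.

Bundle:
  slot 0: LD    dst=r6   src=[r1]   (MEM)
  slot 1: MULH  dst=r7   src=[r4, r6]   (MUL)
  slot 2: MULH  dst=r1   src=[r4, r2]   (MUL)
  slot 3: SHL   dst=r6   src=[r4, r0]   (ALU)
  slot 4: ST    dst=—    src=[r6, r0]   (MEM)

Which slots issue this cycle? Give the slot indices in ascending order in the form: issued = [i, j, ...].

  0. MEM→r6 ⇒ go  {1A/2Mu/0Ld/1B | 6r 2w}
  1. MUL→r7 ⇒ go  {1A/1Mu/0Ld/1B | 4r 1w}
  2. MUL→r1 ⇒ go  {1A/0Mu/0Ld/1B | 2r 0w}
  3. ALU→r6 ⇒ no(WR_PORT)  {1A/0Mu/0Ld/1B | 2r 0w}
  4. MEM ⇒ no(FU)  {1A/0Mu/0Ld/1B | 2r 0w}

issued = [0, 1, 2]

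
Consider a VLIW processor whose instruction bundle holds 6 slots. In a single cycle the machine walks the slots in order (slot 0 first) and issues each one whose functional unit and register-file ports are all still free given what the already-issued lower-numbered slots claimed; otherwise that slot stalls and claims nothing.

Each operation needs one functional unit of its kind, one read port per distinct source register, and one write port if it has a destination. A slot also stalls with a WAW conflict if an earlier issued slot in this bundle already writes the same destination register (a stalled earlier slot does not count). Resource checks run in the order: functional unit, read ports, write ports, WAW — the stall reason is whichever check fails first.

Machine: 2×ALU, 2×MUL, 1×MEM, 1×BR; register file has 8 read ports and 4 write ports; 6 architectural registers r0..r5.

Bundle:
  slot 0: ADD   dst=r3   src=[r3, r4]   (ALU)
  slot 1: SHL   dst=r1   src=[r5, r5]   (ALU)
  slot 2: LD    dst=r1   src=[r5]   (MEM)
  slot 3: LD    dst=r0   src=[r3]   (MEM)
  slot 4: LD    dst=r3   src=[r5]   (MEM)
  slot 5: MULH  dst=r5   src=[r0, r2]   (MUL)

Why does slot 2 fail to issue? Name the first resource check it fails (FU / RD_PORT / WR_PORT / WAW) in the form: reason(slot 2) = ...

#0 ALU src=r3,r4 dispatched  <A:1 Mu:2 Ld:1 B:1 rd:6 wr:3>
#1 ALU src=r5,r5 dispatched  <A:0 Mu:2 Ld:1 B:1 rd:5 wr:2>
#2 MEM src=r5 held:WAW  <A:0 Mu:2 Ld:1 B:1 rd:5 wr:2>
#3 MEM src=r3 dispatched  <A:0 Mu:2 Ld:0 B:1 rd:4 wr:1>
#4 MEM src=r5 held:FU  <A:0 Mu:2 Ld:0 B:1 rd:4 wr:1>
#5 MUL src=r0,r2 dispatched  <A:0 Mu:1 Ld:0 B:1 rd:2 wr:0>

reason(slot 2) = WAW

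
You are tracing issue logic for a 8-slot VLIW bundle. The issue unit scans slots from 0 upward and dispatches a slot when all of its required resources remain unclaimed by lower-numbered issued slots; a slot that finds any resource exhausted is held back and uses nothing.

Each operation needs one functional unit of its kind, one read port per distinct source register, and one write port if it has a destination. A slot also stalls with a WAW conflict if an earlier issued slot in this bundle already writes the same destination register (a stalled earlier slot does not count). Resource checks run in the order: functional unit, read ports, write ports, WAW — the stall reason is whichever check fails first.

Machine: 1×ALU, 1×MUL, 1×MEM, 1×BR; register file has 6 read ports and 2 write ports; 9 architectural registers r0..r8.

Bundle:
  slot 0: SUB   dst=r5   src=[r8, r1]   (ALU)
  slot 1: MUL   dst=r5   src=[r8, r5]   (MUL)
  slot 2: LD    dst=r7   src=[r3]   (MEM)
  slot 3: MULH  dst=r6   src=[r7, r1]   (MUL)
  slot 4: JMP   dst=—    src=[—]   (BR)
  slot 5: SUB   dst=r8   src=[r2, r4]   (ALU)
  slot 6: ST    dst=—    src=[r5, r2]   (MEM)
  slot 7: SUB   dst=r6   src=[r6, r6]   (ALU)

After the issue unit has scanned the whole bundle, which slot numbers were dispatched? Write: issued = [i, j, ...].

slot 0 (ALU): ISSUE — free A0,Mu1,Ld1,B1 rp4 wp1
slot 1 (MUL): stall WAW — free A0,Mu1,Ld1,B1 rp4 wp1
slot 2 (MEM): ISSUE — free A0,Mu1,Ld0,B1 rp3 wp0
slot 3 (MUL): stall WR_PORT — free A0,Mu1,Ld0,B1 rp3 wp0
slot 4 (BR): ISSUE — free A0,Mu1,Ld0,B0 rp3 wp0
slot 5 (ALU): stall FU — free A0,Mu1,Ld0,B0 rp3 wp0
slot 6 (MEM): stall FU — free A0,Mu1,Ld0,B0 rp3 wp0
slot 7 (ALU): stall FU — free A0,Mu1,Ld0,B0 rp3 wp0

issued = [0, 2, 4]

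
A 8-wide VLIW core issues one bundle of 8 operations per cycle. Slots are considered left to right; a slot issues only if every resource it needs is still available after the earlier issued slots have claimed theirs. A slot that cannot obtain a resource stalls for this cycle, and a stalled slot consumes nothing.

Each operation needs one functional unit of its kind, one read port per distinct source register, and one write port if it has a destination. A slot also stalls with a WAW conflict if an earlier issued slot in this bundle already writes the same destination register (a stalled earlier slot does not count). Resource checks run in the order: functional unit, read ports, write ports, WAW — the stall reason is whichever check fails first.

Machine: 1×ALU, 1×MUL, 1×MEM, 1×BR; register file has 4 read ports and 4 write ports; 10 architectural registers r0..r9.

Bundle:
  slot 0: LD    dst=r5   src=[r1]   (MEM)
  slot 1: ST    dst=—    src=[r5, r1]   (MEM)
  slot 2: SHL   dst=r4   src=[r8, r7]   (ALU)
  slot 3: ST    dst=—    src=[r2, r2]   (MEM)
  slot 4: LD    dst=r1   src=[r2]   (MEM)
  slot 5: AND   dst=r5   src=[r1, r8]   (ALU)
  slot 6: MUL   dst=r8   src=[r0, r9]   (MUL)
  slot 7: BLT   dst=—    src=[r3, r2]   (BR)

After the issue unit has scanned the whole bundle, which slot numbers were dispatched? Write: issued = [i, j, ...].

[0] MEM needs rd=1 wr=1: ok; after: ALU=1 MUL=1 MEM=0 BR=1, R=3, W=3
[1] MEM needs rd=2 wr=0: FU; after: ALU=1 MUL=1 MEM=0 BR=1, R=3, W=3
[2] ALU needs rd=2 wr=1: ok; after: ALU=0 MUL=1 MEM=0 BR=1, R=1, W=2
[3] MEM needs rd=1 wr=0: FU; after: ALU=0 MUL=1 MEM=0 BR=1, R=1, W=2
[4] MEM needs rd=1 wr=1: FU; after: ALU=0 MUL=1 MEM=0 BR=1, R=1, W=2
[5] ALU needs rd=2 wr=1: FU; after: ALU=0 MUL=1 MEM=0 BR=1, R=1, W=2
[6] MUL needs rd=2 wr=1: RD_PORT; after: ALU=0 MUL=1 MEM=0 BR=1, R=1, W=2
[7] BR needs rd=2 wr=0: RD_PORT; after: ALU=0 MUL=1 MEM=0 BR=1, R=1, W=2

issued = [0, 2]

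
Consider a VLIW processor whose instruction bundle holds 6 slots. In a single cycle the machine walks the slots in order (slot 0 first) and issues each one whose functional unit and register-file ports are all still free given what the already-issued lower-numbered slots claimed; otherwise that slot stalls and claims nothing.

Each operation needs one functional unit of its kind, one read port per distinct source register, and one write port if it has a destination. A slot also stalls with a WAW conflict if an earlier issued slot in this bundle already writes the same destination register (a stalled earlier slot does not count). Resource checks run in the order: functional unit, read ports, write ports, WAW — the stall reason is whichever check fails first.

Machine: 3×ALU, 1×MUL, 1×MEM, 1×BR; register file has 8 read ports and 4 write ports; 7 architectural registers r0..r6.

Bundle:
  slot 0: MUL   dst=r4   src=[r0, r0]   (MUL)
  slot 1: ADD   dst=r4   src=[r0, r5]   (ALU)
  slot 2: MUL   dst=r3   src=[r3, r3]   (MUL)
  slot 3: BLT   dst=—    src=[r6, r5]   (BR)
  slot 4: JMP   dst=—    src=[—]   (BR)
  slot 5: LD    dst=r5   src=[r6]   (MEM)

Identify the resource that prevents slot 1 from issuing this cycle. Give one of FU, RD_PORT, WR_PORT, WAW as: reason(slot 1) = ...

  0. MUL→r4 ⇒ go  {3A/0Mu/1Ld/1B | 7r 3w}
  1. ALU→r4 ⇒ no(WAW)  {3A/0Mu/1Ld/1B | 7r 3w}
  2. MUL→r3 ⇒ no(FU)  {3A/0Mu/1Ld/1B | 7r 3w}
  3. BR ⇒ go  {3A/0Mu/1Ld/0B | 5r 3w}
  4. BR ⇒ no(FU)  {3A/0Mu/1Ld/0B | 5r 3w}
  5. MEM→r5 ⇒ go  {3A/0Mu/0Ld/0B | 4r 2w}

reason(slot 1) = WAW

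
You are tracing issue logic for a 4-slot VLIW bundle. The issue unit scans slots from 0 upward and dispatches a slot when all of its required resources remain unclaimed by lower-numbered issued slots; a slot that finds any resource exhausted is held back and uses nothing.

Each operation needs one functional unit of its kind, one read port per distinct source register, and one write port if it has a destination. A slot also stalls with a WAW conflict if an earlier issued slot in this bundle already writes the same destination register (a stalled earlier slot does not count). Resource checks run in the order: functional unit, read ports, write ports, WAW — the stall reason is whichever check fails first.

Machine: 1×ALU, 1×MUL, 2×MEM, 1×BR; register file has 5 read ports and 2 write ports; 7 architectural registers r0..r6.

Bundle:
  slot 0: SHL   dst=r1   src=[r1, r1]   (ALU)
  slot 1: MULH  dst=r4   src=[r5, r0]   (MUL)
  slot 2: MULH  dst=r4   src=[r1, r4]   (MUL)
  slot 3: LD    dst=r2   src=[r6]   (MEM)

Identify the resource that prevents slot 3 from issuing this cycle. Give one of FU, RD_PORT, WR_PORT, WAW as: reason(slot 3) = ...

  0. ALU→r1 ⇒ go  {0A/1Mu/2Ld/1B | 4r 1w}
  1. MUL→r4 ⇒ go  {0A/0Mu/2Ld/1B | 2r 0w}
  2. MUL→r4 ⇒ no(FU)  {0A/0Mu/2Ld/1B | 2r 0w}
  3. MEM→r2 ⇒ no(WR_PORT)  {0A/0Mu/2Ld/1B | 2r 0w}

reason(slot 3) = WR_PORT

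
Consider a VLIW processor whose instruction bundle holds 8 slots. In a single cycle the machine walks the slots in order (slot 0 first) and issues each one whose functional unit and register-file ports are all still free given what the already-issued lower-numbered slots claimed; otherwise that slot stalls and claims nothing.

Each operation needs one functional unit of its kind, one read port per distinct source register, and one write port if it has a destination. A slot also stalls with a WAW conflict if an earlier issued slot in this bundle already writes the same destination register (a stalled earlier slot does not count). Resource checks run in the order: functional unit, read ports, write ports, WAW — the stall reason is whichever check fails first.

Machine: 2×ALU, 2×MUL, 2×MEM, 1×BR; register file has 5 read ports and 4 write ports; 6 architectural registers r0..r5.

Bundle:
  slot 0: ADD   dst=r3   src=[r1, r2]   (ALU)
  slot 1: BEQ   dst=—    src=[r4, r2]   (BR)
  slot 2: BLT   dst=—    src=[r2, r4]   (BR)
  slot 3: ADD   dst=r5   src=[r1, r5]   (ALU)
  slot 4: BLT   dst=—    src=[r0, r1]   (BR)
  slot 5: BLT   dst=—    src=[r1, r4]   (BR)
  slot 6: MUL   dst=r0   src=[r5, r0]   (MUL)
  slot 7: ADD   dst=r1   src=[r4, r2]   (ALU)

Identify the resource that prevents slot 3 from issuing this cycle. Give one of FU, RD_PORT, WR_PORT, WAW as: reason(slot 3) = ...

reason(slot 3) = RD_PORT

(0) want 1×ALU +2rd +1wr — yes → AL1|MU2|ME2|BR1|rd3|wr3
(1) want 1×BR +2rd +0wr — yes → AL1|MU2|ME2|BR0|rd1|wr3
(2) want 1×BR +2rd +0wr — FU → AL1|MU2|ME2|BR0|rd1|wr3
(3) want 1×ALU +2rd +1wr — RD_PORT → AL1|MU2|ME2|BR0|rd1|wr3
(4) want 1×BR +2rd +0wr — FU → AL1|MU2|ME2|BR0|rd1|wr3
(5) want 1×BR +2rd +0wr — FU → AL1|MU2|ME2|BR0|rd1|wr3
(6) want 1×MUL +2rd +1wr — RD_PORT → AL1|MU2|ME2|BR0|rd1|wr3
(7) want 1×ALU +2rd +1wr — RD_PORT → AL1|MU2|ME2|BR0|rd1|wr3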